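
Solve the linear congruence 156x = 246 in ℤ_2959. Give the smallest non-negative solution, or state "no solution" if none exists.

343

First find gcd(156, 2959):
2959 = 18*156 + 151
156 = 1*151 + 5
151 = 30*5 + 1
5 = 5*1 + 0
gcd = 1, so a unique solution mod 2959 exists.
Back-substitute for the Bézout coefficients:
1 = 151 − 30·5
1 = −30·156 + 31·151
1 = 31·2959 − 588·156
So 156·(-588) ≡ 1 (mod 2959), giving 156⁻¹ ≡ 2371.
x ≡ 156⁻¹·246 ≡ 2371·246 ≡ 343 (mod 2959).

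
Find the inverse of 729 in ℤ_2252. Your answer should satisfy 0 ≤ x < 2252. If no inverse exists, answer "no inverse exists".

gcd(2252, 729) by repeated division:
2252 = 3·729 + 65
729 = 11·65 + 14
65 = 4·14 + 9
14 = 1·9 + 5
9 = 1·5 + 4
5 = 1·4 + 1
4 = 4·1 + 0
The gcd is 1. Working backward:
1 = 5 − 4
1 = −9 + 2·5
1 = 2·14 − 3·9
1 = −3·65 + 14·14
1 = 14·729 − 157·65
1 = −157·2252 + 485·729
So 729·485 ≡ 1 (mod 2252).

485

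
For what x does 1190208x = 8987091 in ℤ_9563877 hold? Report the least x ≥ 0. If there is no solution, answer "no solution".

First find gcd(1190208, 9563877):
9563877 = 8×1190208 + 42213
1190208 = 28×42213 + 8244
42213 = 5×8244 + 993
8244 = 8×993 + 300
993 = 3×300 + 93
300 = 3×93 + 21
93 = 4×21 + 9
21 = 2×9 + 3
9 = 3×3 + 0
gcd = 3 and 3 | 8987091, so solutions exist. Divide through by 3: 396736x ≡ 2995697 (mod 3187959).
Now find 396736⁻¹ mod 3187959:
3187959 = 8·396736 + 14071
396736 = 28·14071 + 2748
14071 = 5·2748 + 331
2748 = 8·331 + 100
331 = 3·100 + 31
100 = 3·31 + 7
31 = 4·7 + 3
7 = 2·3 + 1
3 = 3·1 + 0
Back-substitute:
1 = 7 − 2·3
1 = −2·31 + 9·7
1 = 9·100 − 29·31
1 = −29·331 + 96·100
1 = 96·2748 − 797·331
1 = −797·14071 + 4081·2748
1 = 4081·396736 − 115065·14071
1 = −115065·3187959 + 924601·396736
So 396736⁻¹ ≡ 924601 (mod 3187959).
Then x ≡ 924601·2995697 ≡ 1332296 (mod 3187959); the smallest non-negative solution is x = 1332296.

1332296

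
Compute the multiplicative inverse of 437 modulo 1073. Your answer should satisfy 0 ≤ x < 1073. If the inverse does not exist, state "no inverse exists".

gcd(1073, 437) by repeated division:
1073 = 2·437 + 199
437 = 2·199 + 39
199 = 5·39 + 4
39 = 9·4 + 3
4 = 1·3 + 1
3 = 3·1 + 0
Since gcd(437, 1073) = 1, back-substitute to write 1 as a combination:
1 = 4 − 3
1 = −39 + 10·4
1 = 10·199 − 51·39
1 = −51·437 + 112·199
1 = 112·1073 − 275·437
Hence 437⁻¹ ≡ -275 ≡ 798 (mod 1073).

798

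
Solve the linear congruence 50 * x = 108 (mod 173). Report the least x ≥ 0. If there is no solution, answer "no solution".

16

First find gcd(50, 173):
173 = 3·50 + 23
50 = 2·23 + 4
23 = 5·4 + 3
4 = 1·3 + 1
3 = 3·1 + 0
gcd = 1, so a unique solution mod 173 exists.
Back-substitute for the Bézout coefficients:
1 = 4 − 3
1 = −23 + 6·4
1 = 6·50 − 13·23
1 = −13·173 + 45·50
So 50·(45) ≡ 1 (mod 173), giving 50⁻¹ ≡ 45.
x ≡ 50⁻¹·108 ≡ 45·108 ≡ 16 (mod 173).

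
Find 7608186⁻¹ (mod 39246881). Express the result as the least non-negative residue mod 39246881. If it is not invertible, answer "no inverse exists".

9488140

Extended Euclidean algorithm:
39246881 = 5×7608186 + 1205951
7608186 = 6×1205951 + 372480
1205951 = 3×372480 + 88511
372480 = 4×88511 + 18436
88511 = 4×18436 + 14767
18436 = 1×14767 + 3669
14767 = 4×3669 + 91
3669 = 40×91 + 29
91 = 3×29 + 4
29 = 7×4 + 1
4 = 4×1 + 0
Since gcd(7608186, 39246881) = 1, back-substitute to write 1 as a combination:
1 = 29 − 7·4
1 = −7·91 + 22·29
1 = 22·3669 − 887·91
1 = −887·14767 + 3570·3669
1 = 3570·18436 − 4457·14767
1 = −4457·88511 + 21398·18436
1 = 21398·372480 − 90049·88511
1 = −90049·1205951 + 291545·372480
1 = 291545·7608186 − 1839319·1205951
1 = −1839319·39246881 + 9488140·7608186
So 7608186·9488140 ≡ 1 (mod 39246881).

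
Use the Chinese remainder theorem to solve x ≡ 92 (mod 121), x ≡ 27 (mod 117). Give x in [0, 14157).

1665

Write x = 92 + 121·k. Then 121·k ≡ 27 − 92 ≡ 52 (mod 117).
Need 121⁻¹ mod 117. Extended Euclid on (117, 4):
117 = 29*4 + 1
4 = 4*1 + 0
Back-substitute:
1 = 117 − 29·4
121⁻¹ ≡ 88 (mod 117), so k ≡ 88·52 ≡ 13 (mod 117).
x = 92 + 121·13 = 1665.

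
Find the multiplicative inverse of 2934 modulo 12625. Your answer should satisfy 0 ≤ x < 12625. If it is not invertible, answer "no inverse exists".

Run Euclid on (12625, 2934):
12625 = 4×2934 + 889
2934 = 3×889 + 267
889 = 3×267 + 88
267 = 3×88 + 3
88 = 29×3 + 1
3 = 3×1 + 0
Since gcd(2934, 12625) = 1, back-substitute to write 1 as a combination:
1 = 88 − 29·3
1 = −29·267 + 88·88
1 = 88·889 − 293·267
1 = −293·2934 + 967·889
1 = 967·12625 − 4161·2934
Thus 2934·(-4161) ≡ 1 (mod 12625); reducing, -4161 mod 12625 = 8464.

8464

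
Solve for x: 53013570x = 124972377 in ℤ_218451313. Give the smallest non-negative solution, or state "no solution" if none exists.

First find gcd(53013570, 218451313):
218451313 = 4×53013570 + 6397033
53013570 = 8×6397033 + 1837306
6397033 = 3×1837306 + 885115
1837306 = 2×885115 + 67076
885115 = 13×67076 + 13127
67076 = 5×13127 + 1441
13127 = 9×1441 + 158
1441 = 9×158 + 19
158 = 8×19 + 6
19 = 3×6 + 1
6 = 6×1 + 0
gcd = 1, so a unique solution mod 218451313 exists.
Back-substitute for the Bézout coefficients:
1 = 19 − 3·6
1 = −3·158 + 25·19
1 = 25·1441 − 228·158
1 = −228·13127 + 2077·1441
1 = 2077·67076 − 10613·13127
1 = −10613·885115 + 140046·67076
1 = 140046·1837306 − 290705·885115
1 = −290705·6397033 + 1012161·1837306
1 = 1012161·53013570 − 8387993·6397033
1 = −8387993·218451313 + 34564133·53013570
So 53013570·(34564133) ≡ 1 (mod 218451313), giving 53013570⁻¹ ≡ 34564133.
x ≡ 53013570⁻¹·124972377 ≡ 34564133·124972377 ≡ 186110670 (mod 218451313).

186110670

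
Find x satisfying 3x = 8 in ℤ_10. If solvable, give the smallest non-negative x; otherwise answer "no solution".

First find gcd(3, 10):
10 = 3*3 + 1
3 = 3*1 + 0
gcd = 1, so a unique solution mod 10 exists.
Back-substitute for the Bézout coefficients:
1 = 10 − 3·3
So 3·(-3) ≡ 1 (mod 10), giving 3⁻¹ ≡ 7.
x ≡ 3⁻¹·8 ≡ 7·8 ≡ 6 (mod 10).

6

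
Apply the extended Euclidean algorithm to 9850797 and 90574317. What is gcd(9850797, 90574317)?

Euclidean algorithm:
90574317 = 9*9850797 + 1917144
9850797 = 5*1917144 + 265077
1917144 = 7*265077 + 61605
265077 = 4*61605 + 18657
61605 = 3*18657 + 5634
18657 = 3*5634 + 1755
5634 = 3*1755 + 369
1755 = 4*369 + 279
369 = 1*279 + 90
279 = 3*90 + 9
90 = 10*9 + 0
gcd(9850797, 90574317) = 9.
Express as a combination:
9 = 279 − 3·90
9 = −3·369 + 4·279
9 = 4·1755 − 19·369
9 = −19·5634 + 61·1755
9 = 61·18657 − 202·5634
9 = −202·61605 + 667·18657
9 = 667·265077 − 2870·61605
9 = −2870·1917144 + 20757·265077
9 = 20757·9850797 − 106655·1917144
9 = −106655·90574317 + 980652·9850797
So 9 = (-106655)·90574317 + (980652)·9850797.

9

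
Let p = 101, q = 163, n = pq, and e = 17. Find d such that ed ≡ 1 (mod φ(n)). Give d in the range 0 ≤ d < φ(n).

φ(n) = (p−1)(q−1) = 100·162 = 16200.
Need d with 17·d ≡ 1 (mod 16200). Apply the extended Euclidean algorithm:
16200 = 952×17 + 16
17 = 1×16 + 1
16 = 16×1 + 0
Back-substitute:
1 = 17 − 16
1 = −16200 + 953·17
So 17·953 ≡ 1 (mod 16200), hence d = 953.

953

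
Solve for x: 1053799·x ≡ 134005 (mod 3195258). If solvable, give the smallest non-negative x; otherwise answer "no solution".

2811751

First find gcd(1053799, 3195258):
3195258 = 3·1053799 + 33861
1053799 = 31·33861 + 4108
33861 = 8·4108 + 997
4108 = 4·997 + 120
997 = 8·120 + 37
120 = 3·37 + 9
37 = 4·9 + 1
9 = 9·1 + 0
gcd = 1, so a unique solution mod 3195258 exists.
Back-substitute for the Bézout coefficients:
1 = 37 − 4·9
1 = −4·120 + 13·37
1 = 13·997 − 108·120
1 = −108·4108 + 445·997
1 = 445·33861 − 3668·4108
1 = −3668·1053799 + 114153·33861
1 = 114153·3195258 − 346127·1053799
So 1053799·(-346127) ≡ 1 (mod 3195258), giving 1053799⁻¹ ≡ 2849131.
x ≡ 1053799⁻¹·134005 ≡ 2849131·134005 ≡ 2811751 (mod 3195258).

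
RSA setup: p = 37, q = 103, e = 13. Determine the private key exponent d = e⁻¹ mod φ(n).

565

φ(n) = (p−1)(q−1) = 36·102 = 3672.
Need d with 13·d ≡ 1 (mod 3672). Apply the extended Euclidean algorithm:
3672 = 282×13 + 6
13 = 2×6 + 1
6 = 6×1 + 0
Back-substitute:
1 = 13 − 2·6
1 = −2·3672 + 565·13
So 13·565 ≡ 1 (mod 3672), hence d = 565.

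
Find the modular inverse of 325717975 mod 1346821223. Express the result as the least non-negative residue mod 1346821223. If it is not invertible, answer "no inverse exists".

no inverse exists

Compute gcd(325717975, 1346821223):
1346821223 = 4*325717975 + 43949323
325717975 = 7*43949323 + 18072714
43949323 = 2*18072714 + 7803895
18072714 = 2*7803895 + 2464924
7803895 = 3*2464924 + 409123
2464924 = 6*409123 + 10186
409123 = 40*10186 + 1683
10186 = 6*1683 + 88
1683 = 19*88 + 11
88 = 8*11 + 0
gcd(325717975, 1346821223) = 11 ≠ 1, so 325717975 has no multiplicative inverse modulo 1346821223.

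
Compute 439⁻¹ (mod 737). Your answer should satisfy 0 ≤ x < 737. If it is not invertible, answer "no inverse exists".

Run Euclid on (737, 439):
737 = 1*439 + 298
439 = 1*298 + 141
298 = 2*141 + 16
141 = 8*16 + 13
16 = 1*13 + 3
13 = 4*3 + 1
3 = 3*1 + 0
The gcd is 1. Working backward:
1 = 13 − 4·3
1 = −4·16 + 5·13
1 = 5·141 − 44·16
1 = −44·298 + 93·141
1 = 93·439 − 137·298
1 = −137·737 + 230·439
So 439·230 ≡ 1 (mod 737).

230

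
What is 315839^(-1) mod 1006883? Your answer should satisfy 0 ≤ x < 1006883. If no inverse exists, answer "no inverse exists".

979763

Apply the Euclidean algorithm to 1006883 and 315839:
1006883 = 3×315839 + 59366
315839 = 5×59366 + 19009
59366 = 3×19009 + 2339
19009 = 8×2339 + 297
2339 = 7×297 + 260
297 = 1×260 + 37
260 = 7×37 + 1
37 = 37×1 + 0
Since gcd(315839, 1006883) = 1, back-substitute to write 1 as a combination:
1 = 260 − 7·37
1 = −7·297 + 8·260
1 = 8·2339 − 63·297
1 = −63·19009 + 512·2339
1 = 512·59366 − 1599·19009
1 = −1599·315839 + 8507·59366
1 = 8507·1006883 − 27120·315839
Thus 315839·(-27120) ≡ 1 (mod 1006883); reducing, -27120 mod 1006883 = 979763.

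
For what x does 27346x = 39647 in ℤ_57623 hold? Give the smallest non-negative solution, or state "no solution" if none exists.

First find gcd(27346, 57623):
57623 = 2·27346 + 2931
27346 = 9·2931 + 967
2931 = 3·967 + 30
967 = 32·30 + 7
30 = 4·7 + 2
7 = 3·2 + 1
2 = 2·1 + 0
gcd = 1, so a unique solution mod 57623 exists.
Back-substitute for the Bézout coefficients:
1 = 7 − 3·2
1 = −3·30 + 13·7
1 = 13·967 − 419·30
1 = −419·2931 + 1270·967
1 = 1270·27346 − 11849·2931
1 = −11849·57623 + 24968·27346
So 27346·(24968) ≡ 1 (mod 57623), giving 27346⁻¹ ≡ 24968.
x ≡ 27346⁻¹·39647 ≡ 24968·39647 ≡ 779 (mod 57623).

779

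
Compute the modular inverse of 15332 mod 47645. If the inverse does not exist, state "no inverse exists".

5143

Run Euclid on (47645, 15332):
47645 = 3*15332 + 1649
15332 = 9*1649 + 491
1649 = 3*491 + 176
491 = 2*176 + 139
176 = 1*139 + 37
139 = 3*37 + 28
37 = 1*28 + 9
28 = 3*9 + 1
9 = 9*1 + 0
Since gcd(15332, 47645) = 1, back-substitute to write 1 as a combination:
1 = 28 − 3·9
1 = −3·37 + 4·28
1 = 4·139 − 15·37
1 = −15·176 + 19·139
1 = 19·491 − 53·176
1 = −53·1649 + 178·491
1 = 178·15332 − 1655·1649
1 = −1655·47645 + 5143·15332
So 15332·5143 ≡ 1 (mod 47645).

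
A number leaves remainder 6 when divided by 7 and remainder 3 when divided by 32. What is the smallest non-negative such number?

195

Write x = 6 + 7·k. Then 7·k ≡ 3 − 6 ≡ 29 (mod 32).
Need 7⁻¹ mod 32. Extended Euclid on (32, 7):
32 = 4·7 + 4
7 = 1·4 + 3
4 = 1·3 + 1
3 = 3·1 + 0
Back-substitute:
1 = 4 − 3
1 = −7 + 2·4
1 = 2·32 − 9·7
7⁻¹ ≡ 23 (mod 32), so k ≡ 23·29 ≡ 27 (mod 32).
x = 6 + 7·27 = 195.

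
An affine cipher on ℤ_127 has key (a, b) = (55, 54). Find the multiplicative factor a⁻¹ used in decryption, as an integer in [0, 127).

gcd(127, 55) by repeated division:
127 = 2·55 + 17
55 = 3·17 + 4
17 = 4·4 + 1
4 = 4·1 + 0
The gcd is 1. Working backward:
1 = 17 − 4·4
1 = −4·55 + 13·17
1 = 13·127 − 30·55
Hence 55⁻¹ ≡ -30 ≡ 97 (mod 127).

97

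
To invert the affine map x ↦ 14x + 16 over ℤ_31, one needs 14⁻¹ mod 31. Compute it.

20

gcd(31, 14) by repeated division:
31 = 2*14 + 3
14 = 4*3 + 2
3 = 1*2 + 1
2 = 2*1 + 0
The gcd is 1. Working backward:
1 = 3 − 2
1 = −14 + 5·3
1 = 5·31 − 11·14
So 14·(-11) ≡ 1 (mod 31), and -11 ≡ 20 (mod 31).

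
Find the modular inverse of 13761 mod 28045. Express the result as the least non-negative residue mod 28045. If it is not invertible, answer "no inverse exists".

Apply the Euclidean algorithm to 28045 and 13761:
28045 = 2×13761 + 523
13761 = 26×523 + 163
523 = 3×163 + 34
163 = 4×34 + 27
34 = 1×27 + 7
27 = 3×7 + 6
7 = 1×6 + 1
6 = 6×1 + 0
The gcd is 1. Working backward:
1 = 7 − 6
1 = −27 + 4·7
1 = 4·34 − 5·27
1 = −5·163 + 24·34
1 = 24·523 − 77·163
1 = −77·13761 + 2026·523
1 = 2026·28045 − 4129·13761
So 13761·(-4129) ≡ 1 (mod 28045), and -4129 ≡ 23916 (mod 28045).

23916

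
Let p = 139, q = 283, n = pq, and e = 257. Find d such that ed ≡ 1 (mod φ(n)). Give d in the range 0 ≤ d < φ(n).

φ(n) = (p−1)(q−1) = 138·282 = 38916.
Need d with 257·d ≡ 1 (mod 38916). Apply the extended Euclidean algorithm:
38916 = 151*257 + 109
257 = 2*109 + 39
109 = 2*39 + 31
39 = 1*31 + 8
31 = 3*8 + 7
8 = 1*7 + 1
7 = 7*1 + 0
Back-substitute:
1 = 8 − 7
1 = −31 + 4·8
1 = 4·39 − 5·31
1 = −5·109 + 14·39
1 = 14·257 − 33·109
1 = −33·38916 + 4997·257
So 257·4997 ≡ 1 (mod 38916), hence d = 4997.

4997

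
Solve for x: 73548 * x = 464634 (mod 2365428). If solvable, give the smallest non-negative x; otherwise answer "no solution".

gcd(73548, 2365428):
2365428 = 32*73548 + 11892
73548 = 6*11892 + 2196
11892 = 5*2196 + 912
2196 = 2*912 + 372
912 = 2*372 + 168
372 = 2*168 + 36
168 = 4*36 + 24
36 = 1*24 + 12
24 = 2*12 + 0
gcd = 12, but 12 ∤ 464634, so the congruence has no solution.

no solution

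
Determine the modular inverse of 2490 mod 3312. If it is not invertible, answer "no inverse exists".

no inverse exists

Euclidean algorithm on 3312, 2490:
3312 = 1*2490 + 822
2490 = 3*822 + 24
822 = 34*24 + 6
24 = 4*6 + 0
Since gcd = 6 > 1, 2490 is not a unit mod 3312.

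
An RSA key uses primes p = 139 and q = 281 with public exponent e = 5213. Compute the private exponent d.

φ(n) = (p−1)(q−1) = 138·280 = 38640.
Need d with 5213·d ≡ 1 (mod 38640). Apply the extended Euclidean algorithm:
38640 = 7*5213 + 2149
5213 = 2*2149 + 915
2149 = 2*915 + 319
915 = 2*319 + 277
319 = 1*277 + 42
277 = 6*42 + 25
42 = 1*25 + 17
25 = 1*17 + 8
17 = 2*8 + 1
8 = 8*1 + 0
Back-substitute:
1 = 17 − 2·8
1 = −2·25 + 3·17
1 = 3·42 − 5·25
1 = −5·277 + 33·42
1 = 33·319 − 38·277
1 = −38·915 + 109·319
1 = 109·2149 − 256·915
1 = −256·5213 + 621·2149
1 = 621·38640 − 4603·5213
So 5213·(-4603) ≡ 1 (mod 38640), hence d ≡ -4603 ≡ 34037 (mod 38640).

34037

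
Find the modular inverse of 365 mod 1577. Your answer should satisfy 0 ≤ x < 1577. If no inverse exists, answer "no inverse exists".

1240

Apply the Euclidean algorithm to 1577 and 365:
1577 = 4*365 + 117
365 = 3*117 + 14
117 = 8*14 + 5
14 = 2*5 + 4
5 = 1*4 + 1
4 = 4*1 + 0
gcd = 1, so the inverse exists. Back-substitute:
1 = 5 − 4
1 = −14 + 3·5
1 = 3·117 − 25·14
1 = −25·365 + 78·117
1 = 78·1577 − 337·365
So 365·(-337) ≡ 1 (mod 1577), and -337 ≡ 1240 (mod 1577).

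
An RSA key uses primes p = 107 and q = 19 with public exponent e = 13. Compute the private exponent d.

1321

φ(n) = (p−1)(q−1) = 106·18 = 1908.
Need d with 13·d ≡ 1 (mod 1908). Apply the extended Euclidean algorithm:
1908 = 146×13 + 10
13 = 1×10 + 3
10 = 3×3 + 1
3 = 3×1 + 0
Back-substitute:
1 = 10 − 3·3
1 = −3·13 + 4·10
1 = 4·1908 − 587·13
So 13·(-587) ≡ 1 (mod 1908), hence d ≡ -587 ≡ 1321 (mod 1908).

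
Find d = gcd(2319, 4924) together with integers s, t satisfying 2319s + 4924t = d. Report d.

Apply Euclid's algorithm to 4924 and 2319:
4924 = 2·2319 + 286
2319 = 8·286 + 31
286 = 9·31 + 7
31 = 4·7 + 3
7 = 2·3 + 1
3 = 3·1 + 0
gcd(2319, 4924) = 1.
Working backward:
1 = 7 − 2·3
1 = −2·31 + 9·7
1 = 9·286 − 83·31
1 = −83·2319 + 673·286
1 = 673·4924 − 1429·2319
So 1 = (673)·4924 + (-1429)·2319.

1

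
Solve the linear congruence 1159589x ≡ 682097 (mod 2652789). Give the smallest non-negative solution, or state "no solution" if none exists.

First find gcd(1159589, 2652789):
2652789 = 2×1159589 + 333611
1159589 = 3×333611 + 158756
333611 = 2×158756 + 16099
158756 = 9×16099 + 13865
16099 = 1×13865 + 2234
13865 = 6×2234 + 461
2234 = 4×461 + 390
461 = 1×390 + 71
390 = 5×71 + 35
71 = 2×35 + 1
35 = 35×1 + 0
gcd = 1, so a unique solution mod 2652789 exists.
Back-substitute for the Bézout coefficients:
1 = 71 − 2·35
1 = −2·390 + 11·71
1 = 11·461 − 13·390
1 = −13·2234 + 63·461
1 = 63·13865 − 391·2234
1 = −391·16099 + 454·13865
1 = 454·158756 − 4477·16099
1 = −4477·333611 + 9408·158756
1 = 9408·1159589 − 32701·333611
1 = −32701·2652789 + 74810·1159589
So 1159589·(74810) ≡ 1 (mod 2652789), giving 1159589⁻¹ ≡ 74810.
x ≡ 1159589⁻¹·682097 ≡ 74810·682097 ≡ 1280155 (mod 2652789).

1280155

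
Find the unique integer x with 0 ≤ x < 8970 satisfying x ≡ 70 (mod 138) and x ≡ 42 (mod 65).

4072

Write x = 70 + 138·k. Then 138·k ≡ 42 − 70 ≡ 37 (mod 65).
Need 138⁻¹ mod 65. Extended Euclid on (65, 8):
65 = 8×8 + 1
8 = 8×1 + 0
Back-substitute:
1 = 65 − 8·8
138⁻¹ ≡ 57 (mod 65), so k ≡ 57·37 ≡ 29 (mod 65).
x = 70 + 138·29 = 4072.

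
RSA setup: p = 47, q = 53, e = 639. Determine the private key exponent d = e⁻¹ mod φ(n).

423

φ(n) = (p−1)(q−1) = 46·52 = 2392.
Need d with 639·d ≡ 1 (mod 2392). Apply the extended Euclidean algorithm:
2392 = 3*639 + 475
639 = 1*475 + 164
475 = 2*164 + 147
164 = 1*147 + 17
147 = 8*17 + 11
17 = 1*11 + 6
11 = 1*6 + 5
6 = 1*5 + 1
5 = 5*1 + 0
Back-substitute:
1 = 6 − 5
1 = −11 + 2·6
1 = 2·17 − 3·11
1 = −3·147 + 26·17
1 = 26·164 − 29·147
1 = −29·475 + 84·164
1 = 84·639 − 113·475
1 = −113·2392 + 423·639
So 639·423 ≡ 1 (mod 2392), hence d = 423.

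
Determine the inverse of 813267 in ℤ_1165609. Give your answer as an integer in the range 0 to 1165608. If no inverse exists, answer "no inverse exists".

Extended Euclidean algorithm:
1165609 = 1×813267 + 352342
813267 = 2×352342 + 108583
352342 = 3×108583 + 26593
108583 = 4×26593 + 2211
26593 = 12×2211 + 61
2211 = 36×61 + 15
61 = 4×15 + 1
15 = 15×1 + 0
The gcd is 1. Working backward:
1 = 61 − 4·15
1 = −4·2211 + 145·61
1 = 145·26593 − 1744·2211
1 = −1744·108583 + 7121·26593
1 = 7121·352342 − 23107·108583
1 = −23107·813267 + 53335·352342
1 = 53335·1165609 − 76442·813267
Thus 813267·(-76442) ≡ 1 (mod 1165609); reducing, -76442 mod 1165609 = 1089167.

1089167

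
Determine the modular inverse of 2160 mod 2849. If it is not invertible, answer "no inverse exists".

Apply the Euclidean algorithm to 2849 and 2160:
2849 = 1·2160 + 689
2160 = 3·689 + 93
689 = 7·93 + 38
93 = 2·38 + 17
38 = 2·17 + 4
17 = 4·4 + 1
4 = 4·1 + 0
The gcd is 1. Working backward:
1 = 17 − 4·4
1 = −4·38 + 9·17
1 = 9·93 − 22·38
1 = −22·689 + 163·93
1 = 163·2160 − 511·689
1 = −511·2849 + 674·2160
So 2160·674 ≡ 1 (mod 2849).

674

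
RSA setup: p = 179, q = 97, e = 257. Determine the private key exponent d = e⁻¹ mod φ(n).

13697

φ(n) = (p−1)(q−1) = 178·96 = 17088.
Need d with 257·d ≡ 1 (mod 17088). Apply the extended Euclidean algorithm:
17088 = 66*257 + 126
257 = 2*126 + 5
126 = 25*5 + 1
5 = 5*1 + 0
Back-substitute:
1 = 126 − 25·5
1 = −25·257 + 51·126
1 = 51·17088 − 3391·257
So 257·(-3391) ≡ 1 (mod 17088), hence d ≡ -3391 ≡ 13697 (mod 17088).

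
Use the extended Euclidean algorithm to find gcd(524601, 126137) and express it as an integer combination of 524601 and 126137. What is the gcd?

Repeated division:
524601 = 4·126137 + 20053
126137 = 6·20053 + 5819
20053 = 3·5819 + 2596
5819 = 2·2596 + 627
2596 = 4·627 + 88
627 = 7·88 + 11
88 = 8·11 + 0
gcd(524601, 126137) = 11.
Back-substituting:
11 = 627 − 7·88
11 = −7·2596 + 29·627
11 = 29·5819 − 65·2596
11 = −65·20053 + 224·5819
11 = 224·126137 − 1409·20053
11 = −1409·524601 + 5860·126137
So 11 = (-1409)·524601 + (5860)·126137.

11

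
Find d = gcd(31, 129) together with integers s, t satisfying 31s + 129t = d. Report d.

Repeated division:
129 = 4·31 + 5
31 = 6·5 + 1
5 = 5·1 + 0
gcd(31, 129) = 1.
Working backward:
1 = 31 − 6·5
1 = −6·129 + 25·31
So 1 = (-6)·129 + (25)·31.

1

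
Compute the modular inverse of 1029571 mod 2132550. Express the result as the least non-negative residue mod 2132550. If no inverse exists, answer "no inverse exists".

1516531

Apply the Euclidean algorithm to 2132550 and 1029571:
2132550 = 2·1029571 + 73408
1029571 = 14·73408 + 1859
73408 = 39·1859 + 907
1859 = 2·907 + 45
907 = 20·45 + 7
45 = 6·7 + 3
7 = 2·3 + 1
3 = 3·1 + 0
gcd = 1, so the inverse exists. Back-substitute:
1 = 7 − 2·3
1 = −2·45 + 13·7
1 = 13·907 − 262·45
1 = −262·1859 + 537·907
1 = 537·73408 − 21205·1859
1 = −21205·1029571 + 297407·73408
1 = 297407·2132550 − 616019·1029571
So 1029571·(-616019) ≡ 1 (mod 2132550), and -616019 ≡ 1516531 (mod 2132550).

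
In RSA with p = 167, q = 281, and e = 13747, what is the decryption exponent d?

5403

φ(n) = (p−1)(q−1) = 166·280 = 46480.
Need d with 13747·d ≡ 1 (mod 46480). Apply the extended Euclidean algorithm:
46480 = 3×13747 + 5239
13747 = 2×5239 + 3269
5239 = 1×3269 + 1970
3269 = 1×1970 + 1299
1970 = 1×1299 + 671
1299 = 1×671 + 628
671 = 1×628 + 43
628 = 14×43 + 26
43 = 1×26 + 17
26 = 1×17 + 9
17 = 1×9 + 8
9 = 1×8 + 1
8 = 8×1 + 0
Back-substitute:
1 = 9 − 8
1 = −17 + 2·9
1 = 2·26 − 3·17
1 = −3·43 + 5·26
1 = 5·628 − 73·43
1 = −73·671 + 78·628
1 = 78·1299 − 151·671
1 = −151·1970 + 229·1299
1 = 229·3269 − 380·1970
1 = −380·5239 + 609·3269
1 = 609·13747 − 1598·5239
1 = −1598·46480 + 5403·13747
So 13747·5403 ≡ 1 (mod 46480), hence d = 5403.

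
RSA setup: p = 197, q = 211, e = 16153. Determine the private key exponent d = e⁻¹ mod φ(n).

φ(n) = (p−1)(q−1) = 196·210 = 41160.
Need d with 16153·d ≡ 1 (mod 41160). Apply the extended Euclidean algorithm:
41160 = 2·16153 + 8854
16153 = 1·8854 + 7299
8854 = 1·7299 + 1555
7299 = 4·1555 + 1079
1555 = 1·1079 + 476
1079 = 2·476 + 127
476 = 3·127 + 95
127 = 1·95 + 32
95 = 2·32 + 31
32 = 1·31 + 1
31 = 31·1 + 0
Back-substitute:
1 = 32 − 31
1 = −95 + 3·32
1 = 3·127 − 4·95
1 = −4·476 + 15·127
1 = 15·1079 − 34·476
1 = −34·1555 + 49·1079
1 = 49·7299 − 230·1555
1 = −230·8854 + 279·7299
1 = 279·16153 − 509·8854
1 = −509·41160 + 1297·16153
So 16153·1297 ≡ 1 (mod 41160), hence d = 1297.

1297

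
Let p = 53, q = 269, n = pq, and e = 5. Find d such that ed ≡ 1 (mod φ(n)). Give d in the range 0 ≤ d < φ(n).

11149

φ(n) = (p−1)(q−1) = 52·268 = 13936.
Need d with 5·d ≡ 1 (mod 13936). Apply the extended Euclidean algorithm:
13936 = 2787*5 + 1
5 = 5*1 + 0
Back-substitute:
1 = 13936 − 2787·5
So 5·(-2787) ≡ 1 (mod 13936), hence d ≡ -2787 ≡ 11149 (mod 13936).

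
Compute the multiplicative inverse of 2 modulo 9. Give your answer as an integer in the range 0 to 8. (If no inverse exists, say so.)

Run Euclid on (9, 2):
9 = 4×2 + 1
2 = 2×1 + 0
The gcd is 1. Working backward:
1 = 9 − 4·2
Hence 2⁻¹ ≡ -4 ≡ 5 (mod 9).

5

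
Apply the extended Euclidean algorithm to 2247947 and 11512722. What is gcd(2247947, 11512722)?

Repeated division:
11512722 = 5*2247947 + 272987
2247947 = 8*272987 + 64051
272987 = 4*64051 + 16783
64051 = 3*16783 + 13702
16783 = 1*13702 + 3081
13702 = 4*3081 + 1378
3081 = 2*1378 + 325
1378 = 4*325 + 78
325 = 4*78 + 13
78 = 6*13 + 0
gcd(2247947, 11512722) = 13.
Express as a combination:
13 = 325 − 4·78
13 = −4·1378 + 17·325
13 = 17·3081 − 38·1378
13 = −38·13702 + 169·3081
13 = 169·16783 − 207·13702
13 = −207·64051 + 790·16783
13 = 790·272987 − 3367·64051
13 = −3367·2247947 + 27726·272987
13 = 27726·11512722 − 141997·2247947
So 13 = (27726)·11512722 + (-141997)·2247947.

13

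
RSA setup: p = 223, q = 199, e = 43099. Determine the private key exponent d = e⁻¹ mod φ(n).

7591

φ(n) = (p−1)(q−1) = 222·198 = 43956.
Need d with 43099·d ≡ 1 (mod 43956). Apply the extended Euclidean algorithm:
43956 = 1·43099 + 857
43099 = 50·857 + 249
857 = 3·249 + 110
249 = 2·110 + 29
110 = 3·29 + 23
29 = 1·23 + 6
23 = 3·6 + 5
6 = 1·5 + 1
5 = 5·1 + 0
Back-substitute:
1 = 6 − 5
1 = −23 + 4·6
1 = 4·29 − 5·23
1 = −5·110 + 19·29
1 = 19·249 − 43·110
1 = −43·857 + 148·249
1 = 148·43099 − 7443·857
1 = −7443·43956 + 7591·43099
So 43099·7591 ≡ 1 (mod 43956), hence d = 7591.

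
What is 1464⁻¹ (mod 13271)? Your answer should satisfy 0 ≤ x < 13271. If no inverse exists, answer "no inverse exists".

5448

gcd(13271, 1464) by repeated division:
13271 = 9*1464 + 95
1464 = 15*95 + 39
95 = 2*39 + 17
39 = 2*17 + 5
17 = 3*5 + 2
5 = 2*2 + 1
2 = 2*1 + 0
The gcd is 1. Working backward:
1 = 5 − 2·2
1 = −2·17 + 7·5
1 = 7·39 − 16·17
1 = −16·95 + 39·39
1 = 39·1464 − 601·95
1 = −601·13271 + 5448·1464
So 1464·5448 ≡ 1 (mod 13271).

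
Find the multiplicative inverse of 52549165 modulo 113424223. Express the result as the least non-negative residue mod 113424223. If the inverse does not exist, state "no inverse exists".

Apply the Euclidean algorithm to 113424223 and 52549165:
113424223 = 2×52549165 + 8325893
52549165 = 6×8325893 + 2593807
8325893 = 3×2593807 + 544472
2593807 = 4×544472 + 415919
544472 = 1×415919 + 128553
415919 = 3×128553 + 30260
128553 = 4×30260 + 7513
30260 = 4×7513 + 208
7513 = 36×208 + 25
208 = 8×25 + 8
25 = 3×8 + 1
8 = 8×1 + 0
gcd = 1, so the inverse exists. Back-substitute:
1 = 25 − 3·8
1 = −3·208 + 25·25
1 = 25·7513 − 903·208
1 = −903·30260 + 3637·7513
1 = 3637·128553 − 15451·30260
1 = −15451·415919 + 49990·128553
1 = 49990·544472 − 65441·415919
1 = −65441·2593807 + 311754·544472
1 = 311754·8325893 − 1000703·2593807
1 = −1000703·52549165 + 6315972·8325893
1 = 6315972·113424223 − 13632647·52549165
So 52549165·(-13632647) ≡ 1 (mod 113424223), and -13632647 ≡ 99791576 (mod 113424223).

99791576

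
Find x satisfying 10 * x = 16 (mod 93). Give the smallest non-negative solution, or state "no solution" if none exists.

First find gcd(10, 93):
93 = 9×10 + 3
10 = 3×3 + 1
3 = 3×1 + 0
gcd = 1, so a unique solution mod 93 exists.
Back-substitute for the Bézout coefficients:
1 = 10 − 3·3
1 = −3·93 + 28·10
So 10·(28) ≡ 1 (mod 93), giving 10⁻¹ ≡ 28.
x ≡ 10⁻¹·16 ≡ 28·16 ≡ 76 (mod 93).

76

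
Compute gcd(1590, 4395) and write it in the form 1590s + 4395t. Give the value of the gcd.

Euclidean algorithm:
4395 = 2·1590 + 1215
1590 = 1·1215 + 375
1215 = 3·375 + 90
375 = 4·90 + 15
90 = 6·15 + 0
gcd(1590, 4395) = 15.
Back-substituting:
15 = 375 − 4·90
15 = −4·1215 + 13·375
15 = 13·1590 − 17·1215
15 = −17·4395 + 47·1590
So 15 = (-17)·4395 + (47)·1590.

15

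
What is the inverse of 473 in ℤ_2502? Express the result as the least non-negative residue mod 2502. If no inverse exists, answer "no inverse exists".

gcd(2502, 473) by repeated division:
2502 = 5×473 + 137
473 = 3×137 + 62
137 = 2×62 + 13
62 = 4×13 + 10
13 = 1×10 + 3
10 = 3×3 + 1
3 = 3×1 + 0
Since gcd(473, 2502) = 1, back-substitute to write 1 as a combination:
1 = 10 − 3·3
1 = −3·13 + 4·10
1 = 4·62 − 19·13
1 = −19·137 + 42·62
1 = 42·473 − 145·137
1 = −145·2502 + 767·473
So 473·767 ≡ 1 (mod 2502).

767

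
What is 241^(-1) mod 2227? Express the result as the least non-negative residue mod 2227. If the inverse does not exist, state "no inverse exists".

499

Apply the Euclidean algorithm to 2227 and 241:
2227 = 9×241 + 58
241 = 4×58 + 9
58 = 6×9 + 4
9 = 2×4 + 1
4 = 4×1 + 0
The gcd is 1. Working backward:
1 = 9 − 2·4
1 = −2·58 + 13·9
1 = 13·241 − 54·58
1 = −54·2227 + 499·241
So 241·499 ≡ 1 (mod 2227).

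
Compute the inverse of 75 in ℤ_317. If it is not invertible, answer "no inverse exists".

93

Run Euclid on (317, 75):
317 = 4·75 + 17
75 = 4·17 + 7
17 = 2·7 + 3
7 = 2·3 + 1
3 = 3·1 + 0
gcd = 1, so the inverse exists. Back-substitute:
1 = 7 − 2·3
1 = −2·17 + 5·7
1 = 5·75 − 22·17
1 = −22·317 + 93·75
So 75·93 ≡ 1 (mod 317).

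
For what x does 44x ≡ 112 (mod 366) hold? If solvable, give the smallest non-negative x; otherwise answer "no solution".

119

First find gcd(44, 366):
366 = 8*44 + 14
44 = 3*14 + 2
14 = 7*2 + 0
gcd = 2 and 2 | 112, so solutions exist. Divide through by 2: 22x ≡ 56 (mod 183).
Now find 22⁻¹ mod 183:
183 = 8×22 + 7
22 = 3×7 + 1
7 = 7×1 + 0
Back-substitute:
1 = 22 − 3·7
1 = −3·183 + 25·22
So 22⁻¹ ≡ 25 (mod 183).
Then x ≡ 25·56 ≡ 119 (mod 183); the smallest non-negative solution is x = 119.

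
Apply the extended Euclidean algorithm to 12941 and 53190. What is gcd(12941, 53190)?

Apply Euclid's algorithm to 53190 and 12941:
53190 = 4×12941 + 1426
12941 = 9×1426 + 107
1426 = 13×107 + 35
107 = 3×35 + 2
35 = 17×2 + 1
2 = 2×1 + 0
gcd(12941, 53190) = 1.
Express as a combination:
1 = 35 − 17·2
1 = −17·107 + 52·35
1 = 52·1426 − 693·107
1 = −693·12941 + 6289·1426
1 = 6289·53190 − 25849·12941
So 1 = (6289)·53190 + (-25849)·12941.

1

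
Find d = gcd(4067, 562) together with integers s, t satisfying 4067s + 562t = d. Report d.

1

Apply Euclid's algorithm to 4067 and 562:
4067 = 7*562 + 133
562 = 4*133 + 30
133 = 4*30 + 13
30 = 2*13 + 4
13 = 3*4 + 1
4 = 4*1 + 0
gcd(4067, 562) = 1.
Express as a combination:
1 = 13 − 3·4
1 = −3·30 + 7·13
1 = 7·133 − 31·30
1 = −31·562 + 131·133
1 = 131·4067 − 948·562
So 1 = (131)·4067 + (-948)·562.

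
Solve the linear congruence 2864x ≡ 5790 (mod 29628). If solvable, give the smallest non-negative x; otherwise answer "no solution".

gcd(2864, 29628):
29628 = 10×2864 + 988
2864 = 2×988 + 888
988 = 1×888 + 100
888 = 8×100 + 88
100 = 1×88 + 12
88 = 7×12 + 4
12 = 3×4 + 0
gcd = 4, but 4 ∤ 5790, so the congruence has no solution.

no solution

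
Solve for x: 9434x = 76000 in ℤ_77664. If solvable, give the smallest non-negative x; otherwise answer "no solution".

13328

First find gcd(9434, 77664):
77664 = 8·9434 + 2192
9434 = 4·2192 + 666
2192 = 3·666 + 194
666 = 3·194 + 84
194 = 2·84 + 26
84 = 3·26 + 6
26 = 4·6 + 2
6 = 3·2 + 0
gcd = 2 and 2 | 76000, so solutions exist. Divide through by 2: 4717x ≡ 38000 (mod 38832).
Now find 4717⁻¹ mod 38832:
38832 = 8*4717 + 1096
4717 = 4*1096 + 333
1096 = 3*333 + 97
333 = 3*97 + 42
97 = 2*42 + 13
42 = 3*13 + 3
13 = 4*3 + 1
3 = 3*1 + 0
Back-substitute:
1 = 13 − 4·3
1 = −4·42 + 13·13
1 = 13·97 − 30·42
1 = −30·333 + 103·97
1 = 103·1096 − 339·333
1 = −339·4717 + 1459·1096
1 = 1459·38832 − 12011·4717
So 4717·(-12011) ≡ 1 (mod 38832), i.e. 4717⁻¹ ≡ 26821.
Then x ≡ 26821·38000 ≡ 13328 (mod 38832); the smallest non-negative solution is x = 13328.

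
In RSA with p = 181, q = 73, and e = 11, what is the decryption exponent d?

5891

φ(n) = (p−1)(q−1) = 180·72 = 12960.
Need d with 11·d ≡ 1 (mod 12960). Apply the extended Euclidean algorithm:
12960 = 1178×11 + 2
11 = 5×2 + 1
2 = 2×1 + 0
Back-substitute:
1 = 11 − 5·2
1 = −5·12960 + 5891·11
So 11·5891 ≡ 1 (mod 12960), hence d = 5891.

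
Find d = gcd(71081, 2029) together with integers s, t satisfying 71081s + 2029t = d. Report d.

Euclidean algorithm:
71081 = 35×2029 + 66
2029 = 30×66 + 49
66 = 1×49 + 17
49 = 2×17 + 15
17 = 1×15 + 2
15 = 7×2 + 1
2 = 2×1 + 0
gcd(71081, 2029) = 1.
Working backward:
1 = 15 − 7·2
1 = −7·17 + 8·15
1 = 8·49 − 23·17
1 = −23·66 + 31·49
1 = 31·2029 − 953·66
1 = −953·71081 + 33386·2029
So 1 = (-953)·71081 + (33386)·2029.

1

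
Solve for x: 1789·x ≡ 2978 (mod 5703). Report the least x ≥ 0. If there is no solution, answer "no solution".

5303

First find gcd(1789, 5703):
5703 = 3·1789 + 336
1789 = 5·336 + 109
336 = 3·109 + 9
109 = 12·9 + 1
9 = 9·1 + 0
gcd = 1, so a unique solution mod 5703 exists.
Back-substitute for the Bézout coefficients:
1 = 109 − 12·9
1 = −12·336 + 37·109
1 = 37·1789 − 197·336
1 = −197·5703 + 628·1789
So 1789·(628) ≡ 1 (mod 5703), giving 1789⁻¹ ≡ 628.
x ≡ 1789⁻¹·2978 ≡ 628·2978 ≡ 5303 (mod 5703).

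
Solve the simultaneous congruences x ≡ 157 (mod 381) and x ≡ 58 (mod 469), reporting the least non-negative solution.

Write x = 157 + 381·k. Then 381·k ≡ 58 − 157 ≡ 370 (mod 469).
Need 381⁻¹ mod 469. Extended Euclid on (469, 381):
469 = 1*381 + 88
381 = 4*88 + 29
88 = 3*29 + 1
29 = 29*1 + 0
Back-substitute:
1 = 88 − 3·29
1 = −3·381 + 13·88
1 = 13·469 − 16·381
381⁻¹ ≡ 453 (mod 469), so k ≡ 453·370 ≡ 177 (mod 469).
x = 157 + 381·177 = 67594.

67594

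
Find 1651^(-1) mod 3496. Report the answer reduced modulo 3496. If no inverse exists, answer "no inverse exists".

883

Extended Euclidean algorithm:
3496 = 2*1651 + 194
1651 = 8*194 + 99
194 = 1*99 + 95
99 = 1*95 + 4
95 = 23*4 + 3
4 = 1*3 + 1
3 = 3*1 + 0
Since gcd(1651, 3496) = 1, back-substitute to write 1 as a combination:
1 = 4 − 3
1 = −95 + 24·4
1 = 24·99 − 25·95
1 = −25·194 + 49·99
1 = 49·1651 − 417·194
1 = −417·3496 + 883·1651
So 1651·883 ≡ 1 (mod 3496).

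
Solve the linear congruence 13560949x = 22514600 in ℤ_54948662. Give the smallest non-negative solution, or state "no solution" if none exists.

11059048

First find gcd(13560949, 54948662):
54948662 = 4·13560949 + 704866
13560949 = 19·704866 + 168495
704866 = 4·168495 + 30886
168495 = 5·30886 + 14065
30886 = 2·14065 + 2756
14065 = 5·2756 + 285
2756 = 9·285 + 191
285 = 1·191 + 94
191 = 2·94 + 3
94 = 31·3 + 1
3 = 3·1 + 0
gcd = 1, so a unique solution mod 54948662 exists.
Back-substitute for the Bézout coefficients:
1 = 94 − 31·3
1 = −31·191 + 63·94
1 = 63·285 − 94·191
1 = −94·2756 + 909·285
1 = 909·14065 − 4639·2756
1 = −4639·30886 + 10187·14065
1 = 10187·168495 − 55574·30886
1 = −55574·704866 + 232483·168495
1 = 232483·13560949 − 4472751·704866
1 = −4472751·54948662 + 18123487·13560949
So 13560949·(18123487) ≡ 1 (mod 54948662), giving 13560949⁻¹ ≡ 18123487.
x ≡ 13560949⁻¹·22514600 ≡ 18123487·22514600 ≡ 11059048 (mod 54948662).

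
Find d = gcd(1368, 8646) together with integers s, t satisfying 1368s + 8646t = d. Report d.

6

Euclidean algorithm:
8646 = 6·1368 + 438
1368 = 3·438 + 54
438 = 8·54 + 6
54 = 9·6 + 0
gcd(1368, 8646) = 6.
Express as a combination:
6 = 438 − 8·54
6 = −8·1368 + 25·438
6 = 25·8646 − 158·1368
So 6 = (25)·8646 + (-158)·1368.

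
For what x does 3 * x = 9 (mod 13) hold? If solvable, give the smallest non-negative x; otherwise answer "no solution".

3

First find gcd(3, 13):
13 = 4*3 + 1
3 = 3*1 + 0
gcd = 1, so a unique solution mod 13 exists.
Back-substitute for the Bézout coefficients:
1 = 13 − 4·3
So 3·(-4) ≡ 1 (mod 13), giving 3⁻¹ ≡ 9.
x ≡ 3⁻¹·9 ≡ 9·9 ≡ 3 (mod 13).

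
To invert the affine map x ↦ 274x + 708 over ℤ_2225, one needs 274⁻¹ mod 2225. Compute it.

674

gcd(2225, 274) by repeated division:
2225 = 8*274 + 33
274 = 8*33 + 10
33 = 3*10 + 3
10 = 3*3 + 1
3 = 3*1 + 0
Since gcd(274, 2225) = 1, back-substitute to write 1 as a combination:
1 = 10 − 3·3
1 = −3·33 + 10·10
1 = 10·274 − 83·33
1 = −83·2225 + 674·274
So 274·674 ≡ 1 (mod 2225).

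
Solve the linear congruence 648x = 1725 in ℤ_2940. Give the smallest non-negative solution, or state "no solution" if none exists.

no solution

gcd(648, 2940):
2940 = 4·648 + 348
648 = 1·348 + 300
348 = 1·300 + 48
300 = 6·48 + 12
48 = 4·12 + 0
gcd = 12, but 12 ∤ 1725, so the congruence has no solution.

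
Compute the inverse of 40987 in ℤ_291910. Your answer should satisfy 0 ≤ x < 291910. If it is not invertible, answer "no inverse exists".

gcd(291910, 40987) by repeated division:
291910 = 7·40987 + 5001
40987 = 8·5001 + 979
5001 = 5·979 + 106
979 = 9·106 + 25
106 = 4·25 + 6
25 = 4·6 + 1
6 = 6·1 + 0
Since gcd(40987, 291910) = 1, back-substitute to write 1 as a combination:
1 = 25 − 4·6
1 = −4·106 + 17·25
1 = 17·979 − 157·106
1 = −157·5001 + 802·979
1 = 802·40987 − 6573·5001
1 = −6573·291910 + 46813·40987
So 40987·46813 ≡ 1 (mod 291910).

46813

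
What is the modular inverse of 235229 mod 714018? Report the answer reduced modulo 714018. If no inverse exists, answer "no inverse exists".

Apply the Euclidean algorithm to 714018 and 235229:
714018 = 3*235229 + 8331
235229 = 28*8331 + 1961
8331 = 4*1961 + 487
1961 = 4*487 + 13
487 = 37*13 + 6
13 = 2*6 + 1
6 = 6*1 + 0
The gcd is 1. Working backward:
1 = 13 − 2·6
1 = −2·487 + 75·13
1 = 75·1961 − 302·487
1 = −302·8331 + 1283·1961
1 = 1283·235229 − 36226·8331
1 = −36226·714018 + 109961·235229
So 235229·109961 ≡ 1 (mod 714018).

109961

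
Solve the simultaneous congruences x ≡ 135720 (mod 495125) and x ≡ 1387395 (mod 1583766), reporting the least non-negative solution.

496630810845

Write x = 135720 + 495125·k. Then 495125·k ≡ 1387395 − 135720 ≡ 1251675 (mod 1583766).
Need 495125⁻¹ mod 1583766. Extended Euclid on (1583766, 495125):
1583766 = 3×495125 + 98391
495125 = 5×98391 + 3170
98391 = 31×3170 + 121
3170 = 26×121 + 24
121 = 5×24 + 1
24 = 24×1 + 0
Back-substitute:
1 = 121 − 5·24
1 = −5·3170 + 131·121
1 = 131·98391 − 4066·3170
1 = −4066·495125 + 20461·98391
1 = 20461·1583766 − 65449·495125
495125⁻¹ ≡ 1518317 (mod 1583766), so k ≡ 1518317·1251675 ≡ 1003041 (mod 1583766).
x = 135720 + 495125·1003041 = 496630810845.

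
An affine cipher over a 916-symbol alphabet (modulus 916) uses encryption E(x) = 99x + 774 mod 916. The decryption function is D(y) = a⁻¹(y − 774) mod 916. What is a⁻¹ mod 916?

Apply the Euclidean algorithm to 916 and 99:
916 = 9×99 + 25
99 = 3×25 + 24
25 = 1×24 + 1
24 = 24×1 + 0
gcd = 1, so the inverse exists. Back-substitute:
1 = 25 − 24
1 = −99 + 4·25
1 = 4·916 − 37·99
Hence 99⁻¹ ≡ -37 ≡ 879 (mod 916).

879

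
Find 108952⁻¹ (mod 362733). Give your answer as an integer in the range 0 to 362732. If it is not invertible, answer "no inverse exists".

Apply the Euclidean algorithm to 362733 and 108952:
362733 = 3·108952 + 35877
108952 = 3·35877 + 1321
35877 = 27·1321 + 210
1321 = 6·210 + 61
210 = 3·61 + 27
61 = 2·27 + 7
27 = 3·7 + 6
7 = 1·6 + 1
6 = 6·1 + 0
The gcd is 1. Working backward:
1 = 7 − 6
1 = −27 + 4·7
1 = 4·61 − 9·27
1 = −9·210 + 31·61
1 = 31·1321 − 195·210
1 = −195·35877 + 5296·1321
1 = 5296·108952 − 16083·35877
1 = −16083·362733 + 53545·108952
So 108952·53545 ≡ 1 (mod 362733).

53545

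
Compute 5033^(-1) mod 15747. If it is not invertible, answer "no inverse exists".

13244

gcd(15747, 5033) by repeated division:
15747 = 3×5033 + 648
5033 = 7×648 + 497
648 = 1×497 + 151
497 = 3×151 + 44
151 = 3×44 + 19
44 = 2×19 + 6
19 = 3×6 + 1
6 = 6×1 + 0
gcd = 1, so the inverse exists. Back-substitute:
1 = 19 − 3·6
1 = −3·44 + 7·19
1 = 7·151 − 24·44
1 = −24·497 + 79·151
1 = 79·648 − 103·497
1 = −103·5033 + 800·648
1 = 800·15747 − 2503·5033
So 5033·(-2503) ≡ 1 (mod 15747), and -2503 ≡ 13244 (mod 15747).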